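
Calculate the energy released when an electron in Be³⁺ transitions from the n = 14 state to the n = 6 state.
4.936308 eV

The energy levels are E_n = -13.6057 Z² eV / n².

Energy at n = 14: E_14 = -13.6057 × 4² / 14² = -1.110669388 eV
Energy at n = 6: E_6 = -13.6057 × 4² / 6² = -6.046977778 eV

For emission (electron falling to lower state), the photon energy is:
E_photon = E_14 - E_6 = |-1.110669388 - (-6.046977778)|
E_photon = 4.936308 eV

This energy is carried away by the emitted photon.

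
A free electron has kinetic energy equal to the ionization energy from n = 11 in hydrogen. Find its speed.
1.9888e+05 m/s (or 0.066% of c)

The binding energy at n = 11 for hydrogen is:
E_11 = -13.6057/11² = -0.11244380 eV
|E_11| = 0.11244380 eV

Convert to Joules:
KE = 0.11244380 eV × (1.602177 × 10⁻¹⁹ J/eV) = 1.801549e-20 J

Using KE = ½mv²:
v = √(2·KE/m_e)
v = √(2 × 1.801549e-20 J / 9.10938 × 10⁻³¹ kg)
v = 1.9888e+05 m/s

This is approximately 0.066% the speed of light.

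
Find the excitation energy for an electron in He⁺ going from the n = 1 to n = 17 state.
54.234486 eV

The energy levels of a hydrogen-like atom are E_n = -13.6057 Z² eV / n².

Energy at n = 1: E_1 = -13.6057 × 2² / 1² = -54.422800000 eV
Energy at n = 17: E_17 = -13.6057 × 2² / 17² = -0.188314187 eV

The excitation energy is the difference:
ΔE = E_17 - E_1
ΔE = -0.188314187 - (-54.422800000)
ΔE = 54.234486 eV

Since this is positive, energy must be absorbed (photon absorption).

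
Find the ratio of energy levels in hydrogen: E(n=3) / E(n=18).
36.000

Using E_n = -13.6057 Z² / n² eV with Z = 1:

E_3 = -13.6057 / 3² = -13.6057 / 9 = -1.511744444 eV
E_18 = -13.6057 / 18² = -13.6057 / 324 = -0.041992901 eV

The ratio is:
E_3/E_18 = (-1.511744444) / (-0.041992901)
E_3/E_18 = (-13.6057/9) / (-13.6057/324)
E_3/E_18 = 324/9
E_3/E_18 = 36.000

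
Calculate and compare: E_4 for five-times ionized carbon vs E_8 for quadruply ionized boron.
C⁵⁺ at n = 4 (E = -30.61283 eV)

Using E_n = -13.6057 Z² / n² eV:

C⁵⁺ (Z = 6) at n = 4:
E = -13.6057 × 6² / 4² = -13.6057 × 36 / 16 = -30.61282500 eV

B⁴⁺ (Z = 5) at n = 8:
E = -13.6057 × 5² / 8² = -13.6057 × 25 / 64 = -5.31472656 eV

Since -30.61282500 eV < -5.31472656 eV,
C⁵⁺ at n = 4 is more tightly bound (requires more energy to ionize).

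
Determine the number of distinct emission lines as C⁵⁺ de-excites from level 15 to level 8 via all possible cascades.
28

The electron can occupy levels n = 8, 9, ..., 15 during de-excitation — that is m = 15 - 8 + 1 = 8 distinct levels.

The number of distinct spectral lines equals the number of ways to choose 2 of these m levels (each pair gives one possible emission transition):

Number of lines = m(m-1)/2 = 8×7/2 = 28

These correspond to all possible transitions between the 8 levels:
15 → 14, 15 → 13, 15 → 12, 15 → 11, 15 → 10, 15 → 9, 15 → 8, 14 → 13...

Each transition produces a photon with a unique energy (and thus wavelength). This count does not depend on Z.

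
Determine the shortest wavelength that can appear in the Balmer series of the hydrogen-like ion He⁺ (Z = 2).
91.127 nm

The series limit corresponds to the transition from n = ∞ to n = 2.
This is the highest energy (shortest wavelength) transition in the Balmer series.

E_∞ = 0 eV
E_2 = -13.6057 × 2² / 2² = -13.60570 eV

Energy at series limit:
ΔE = E_∞ - E_2 = 0 - (-13.60570) = 13.60570 eV
λ = hc/E = 1239.84 eV·nm / 13.60570 eV = 91.127 nm

This energy equals the ionization energy from the n = 2 state of He⁺.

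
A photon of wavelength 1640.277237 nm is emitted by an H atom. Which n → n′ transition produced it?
n = 12 → n = 4

First, find the photon energy from the wavelength (hc = 1239.84 eV·nm):
E = hc/λ = 1239.84 eV·nm / 1640.277237 nm = 0.75587222 eV

The energy levels of hydrogen satisfy E_n = -13.6057 / n² eV, so an emission n_i → n_f releases
ΔE = 13.6057 × (1/n_f² − 1/n_i²) eV.

Setting ΔE equal to the photon energy:
1/n_f² − 1/n_i² = 0.75587222 / 13.6057 = 0.055555555

Since 1/n_i² must be positive, we need 1/n_f² > 0.055555555, i.e. n_f ≤ 4. For each allowed n_f, solve n_i = (1/n_f² − 0.055555555)^(−1/2) and check whether it is a whole number:
  n_f = 1: 1/n_i² = 1.000000000 − 0.055555555 = 0.944444445 → n_i = 1.029  (not an integer) ✗
  n_f = 2: 1/n_i² = 0.250000000 − 0.055555555 = 0.194444445 → n_i = 2.268  (not an integer) ✗
  n_f = 3: 1/n_i² = 0.111111111 − 0.055555555 = 0.055555556 → n_i = 4.243  (not an integer) ✗
  n_f = 4: 1/n_i² = 0.062500000 − 0.055555555 = 0.006944445 → n_i = 12.000  → integer, n_i = 12 ✓

Only n_f = 4 gives an integer upper level, n_i = 12.

The transition is from n = 12 to n = 4 (emission).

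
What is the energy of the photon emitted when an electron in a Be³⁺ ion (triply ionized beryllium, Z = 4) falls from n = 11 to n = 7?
2.643577 eV

The energy levels are E_n = -13.6057 Z² eV / n².

Energy at n = 11: E_11 = -13.6057 × 4² / 11² = -1.799100826 eV
Energy at n = 7: E_7 = -13.6057 × 4² / 7² = -4.442677551 eV

For emission (electron falling to lower state), the photon energy is:
E_photon = E_11 - E_7 = |-1.799100826 - (-4.442677551)|
E_photon = 2.643577 eV

This energy is carried away by the emitted photon.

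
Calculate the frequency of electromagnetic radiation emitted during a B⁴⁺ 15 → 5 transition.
2.9243e+15 Hz

First, find the transition energy:
E_15 = -13.6057 × 5² / 15² = -1.51174444 eV
E_5 = -13.6057 × 5² / 5² = -13.60570000 eV
|ΔE| = |E_5 - E_15| = 12.09395556 eV

Convert to Joules: E = 12.09395556 eV × (1.602177 × 10⁻¹⁹ J/eV) = 1.937666e-18 J

Using E = hf:
f = E/h = 1.937666e-18 J / (6.62607 × 10⁻³⁴ J·s)
f = 2.9243e+15 Hz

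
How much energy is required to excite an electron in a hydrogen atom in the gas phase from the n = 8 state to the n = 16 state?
0.1594 eV

The energy levels of a hydrogen-like atom are E_n = -13.6057 eV / n².

Energy at n = 8: E_8 = -13.6057 / 8² = -0.2125891 eV
Energy at n = 16: E_16 = -13.6057 / 16² = -0.0531473 eV

The excitation energy is the difference:
ΔE = E_16 - E_8
ΔE = -0.0531473 - (-0.2125891)
ΔE = 0.1594 eV

Since this is positive, energy must be absorbed (photon absorption).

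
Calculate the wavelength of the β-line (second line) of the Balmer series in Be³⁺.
30.38 nm

The lines of a series are numbered from the longest wavelength (smallest ΔE) outward; the second line is the transition from n = n_f + 2 to n_f.
The Balmer series has all transitions ending at n_f = 2.

For Be³⁺ (Z = 4), the second line (β-line) is the jump from n = 4 to n = 2:
E_4 = -13.6057 × 4² / 4² = -13.6057 eV
E_2 = -13.6057 × 4² / 2² = -54.4228 eV
ΔE = E_4 - E_2 = 40.8171 eV

λ = hc/E = 1239.84 eV·nm / 40.8171 eV
λ = 30.38 nm

This is the β-line of the Balmer series in Be³⁺.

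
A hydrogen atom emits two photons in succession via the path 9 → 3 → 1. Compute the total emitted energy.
13.43773 eV

The energy levels of hydrogen are E_n = -13.6057 / n² eV.

First transition (9 → 3):
ΔE₁ = |E_3 - E_9|
ΔE₁ = |-1.51174444444 - (-0.16797160494)| = 1.34377284 eV

Second transition (3 → 1):
ΔE₂ = |E_1 - E_3|
ΔE₂ = |-13.60570000000 - (-1.51174444444)| = 12.09395556 eV

Total energy released:
E_total = ΔE₁ + ΔE₂ = 1.34377284 + 12.09395556 = 13.43773 eV

Note: This equals the direct transition 9 → 1: 13.43773 eV ✓
Energy is conserved regardless of the path taken.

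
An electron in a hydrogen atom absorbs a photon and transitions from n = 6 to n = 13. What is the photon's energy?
0.297429 eV

The energy levels of a hydrogen-like atom are E_n = -13.6057 eV / n².

Energy at n = 6: E_6 = -13.6057 / 6² = -0.377936111 eV
Energy at n = 13: E_13 = -13.6057 / 13² = -0.080507101 eV

The excitation energy is the difference:
ΔE = E_13 - E_6
ΔE = -0.080507101 - (-0.377936111)
ΔE = 0.297429 eV

Since this is positive, energy must be absorbed (photon absorption).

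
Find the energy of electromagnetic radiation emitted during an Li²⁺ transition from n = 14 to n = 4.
7.02845 eV

The energy levels are E_n = -13.6057 Z² eV / n².

Energy at n = 14: E_14 = -13.6057 × 3² / 14² = -0.62475153 eV
Energy at n = 4: E_4 = -13.6057 × 3² / 4² = -7.65320625 eV

For emission (electron falling to lower state), the photon energy is:
E_photon = E_14 - E_4 = |-0.62475153 - (-7.65320625)|
E_photon = 7.02845 eV

This energy is carried away by the emitted photon.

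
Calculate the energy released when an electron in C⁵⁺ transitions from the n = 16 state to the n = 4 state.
28.70 eV

The energy levels are E_n = -13.6057 Z² eV / n².

Energy at n = 16: E_16 = -13.6057 × 6² / 16² = -1.91330 eV
Energy at n = 4: E_4 = -13.6057 × 6² / 4² = -30.61283 eV

For emission (electron falling to lower state), the photon energy is:
E_photon = E_16 - E_4 = |-1.91330 - (-30.61283)|
E_photon = 28.70 eV

This energy is carried away by the emitted photon.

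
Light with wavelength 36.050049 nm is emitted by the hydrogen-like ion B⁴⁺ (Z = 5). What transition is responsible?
n = 10 → n = 3

First, find the photon energy from the wavelength (hc = 1239.84 eV·nm):
E = hc/λ = 1239.84 eV·nm / 36.050049 nm = 34.392186 eV

The energy levels of B⁴⁺ satisfy E_n = -13.6057 × 5² / n² eV, so an emission n_i → n_f releases
ΔE = 13.6057 × 5² × (1/n_f² − 1/n_i²) eV.

Setting ΔE equal to the photon energy:
1/n_f² − 1/n_i² = 34.392186 / (13.6057 × 5²) = 0.10111111

Since 1/n_i² must be positive, we need 1/n_f² > 0.10111111, i.e. n_f ≤ 3. For each allowed n_f, solve n_i = (1/n_f² − 0.10111111)^(−1/2) and check whether it is a whole number:
  n_f = 1: 1/n_i² = 1.00000000 − 0.10111111 = 0.89888889 → n_i = 1.055  (not an integer) ✗
  n_f = 2: 1/n_i² = 0.25000000 − 0.10111111 = 0.14888889 → n_i = 2.592  (not an integer) ✗
  n_f = 3: 1/n_i² = 0.11111111 − 0.10111111 = 0.01000000 → n_i = 10.000  → integer, n_i = 10 ✓

Only n_f = 3 gives an integer upper level, n_i = 10.

The transition is from n = 10 to n = 3 (emission).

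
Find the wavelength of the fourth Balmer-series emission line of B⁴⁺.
16.4028 nm

The lines of a series are numbered from the longest wavelength (smallest ΔE) outward; the fourth line is the transition from n = n_f + 4 to n_f.
The Balmer series has all transitions ending at n_f = 2.

For B⁴⁺ (Z = 5), the fourth line (δ-line) is the jump from n = 6 to n = 2:
E_6 = -13.6057 × 5² / 6² = -9.448403 eV
E_2 = -13.6057 × 5² / 2² = -85.035625 eV
ΔE = E_6 - E_2 = 75.587222 eV

λ = hc/E = 1239.84 eV·nm / 75.587222 eV
λ = 16.4028 nm

This is the δ-line of the Balmer series in B⁴⁺.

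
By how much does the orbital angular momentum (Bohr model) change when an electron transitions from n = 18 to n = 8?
1.0546e-33 J·s (or 10ℏ)

In the Bohr model, L_n = nℏ where ℏ = 1.054572e-34 J·s.

L_18 = 18ℏ = 1.898230e-33 J·s
L_8 = 8ℏ = 8.436576e-34 J·s

ΔL = L_18 - L_8 = (18 - 8)ℏ = 10ℏ
ΔL = 10 × 1.054572e-34 J·s = 1.0546e-33 J·s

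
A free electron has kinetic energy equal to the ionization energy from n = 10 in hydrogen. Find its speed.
2.18769e+05 m/s (or 0.073% of c)

The binding energy at n = 10 for hydrogen is:
E_10 = -13.6057/10² = -0.136057000 eV
|E_10| = 0.136057000 eV

Convert to Joules:
KE = 0.136057000 eV × (1.602177 × 10⁻¹⁹ J/eV) = 2.1798740e-20 J

Using KE = ½mv²:
v = √(2·KE/m_e)
v = √(2 × 2.1798740e-20 J / 9.10938 × 10⁻³¹ kg)
v = 2.18769e+05 m/s

This is approximately 0.073% the speed of light.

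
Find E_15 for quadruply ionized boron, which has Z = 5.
-1.5117 eV

For hydrogen-like ions, the energy levels scale with Z²:
E_n = -13.6057 Z² / n² eV

For B⁴⁺ (Z = 5) at n = 15:
E_15 = -13.6057 × 5² / 15²
E_15 = -13.6057 × 25 / 225
E_15 = -340.1425 / 225
E_15 = -1.5117 eV

The energy is 25 times more negative than hydrogen at the same n due to the stronger nuclear charge.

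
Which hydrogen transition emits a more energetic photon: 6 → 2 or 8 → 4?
6 → 2

Calculate the energy for each transition:

Transition 6 → 2:
ΔE₁ = |E_2 - E_6| = |-13.6057/2² - (-13.6057/6²)|
ΔE₁ = |-3.40142500 - (-0.37793611)| = 3.02349 eV

Transition 8 → 4:
ΔE₂ = |E_4 - E_8| = |-13.6057/4² - (-13.6057/8²)|
ΔE₂ = |-0.85035625 - (-0.21258906)| = 0.63777 eV

Since 3.02349 eV > 0.63777 eV, the transition 6 → 2 emits the more energetic photon.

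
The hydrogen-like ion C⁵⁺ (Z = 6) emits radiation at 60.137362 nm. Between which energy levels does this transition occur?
n = 7 → n = 4

First, find the photon energy from the wavelength (hc = 1239.84 eV·nm):
E = hc/λ = 1239.84 eV·nm / 60.137362 nm = 20.616801 eV

The energy levels of C⁵⁺ satisfy E_n = -13.6057 × 6² / n² eV, so an emission n_i → n_f releases
ΔE = 13.6057 × 6² × (1/n_f² − 1/n_i²) eV.

Setting ΔE equal to the photon energy:
1/n_f² − 1/n_i² = 20.616801 / (13.6057 × 6²) = 0.042091838

Since 1/n_i² must be positive, we need 1/n_f² > 0.042091838, i.e. n_f ≤ 4. For each allowed n_f, solve n_i = (1/n_f² − 0.042091838)^(−1/2) and check whether it is a whole number:
  n_f = 1: 1/n_i² = 1.000000000 − 0.042091838 = 0.957908162 → n_i = 1.022  (not an integer) ✗
  n_f = 2: 1/n_i² = 0.250000000 − 0.042091838 = 0.207908162 → n_i = 2.193  (not an integer) ✗
  n_f = 3: 1/n_i² = 0.111111111 − 0.042091838 = 0.069019273 → n_i = 3.806  (not an integer) ✗
  n_f = 4: 1/n_i² = 0.062500000 − 0.042091838 = 0.020408162 → n_i = 7.000  → integer, n_i = 7 ✓

Only n_f = 4 gives an integer upper level, n_i = 7.

The transition is from n = 7 to n = 4 (emission).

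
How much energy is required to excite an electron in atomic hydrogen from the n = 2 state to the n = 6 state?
3.02349 eV

The energy levels of a hydrogen-like atom are E_n = -13.6057 eV / n².

Energy at n = 2: E_2 = -13.6057 / 2² = -3.40142500 eV
Energy at n = 6: E_6 = -13.6057 / 6² = -0.37793611 eV

The excitation energy is the difference:
ΔE = E_6 - E_2
ΔE = -0.37793611 - (-3.40142500)
ΔE = 3.02349 eV

Since this is positive, energy must be absorbed (photon absorption).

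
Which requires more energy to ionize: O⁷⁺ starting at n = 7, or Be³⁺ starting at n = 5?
O⁷⁺ at n = 7 (E = -17.771 eV)

Using E_n = -13.6057 Z² / n² eV:

O⁷⁺ (Z = 8) at n = 7:
E = -13.6057 × 8² / 7² = -13.6057 × 64 / 49 = -17.770710 eV

Be³⁺ (Z = 4) at n = 5:
E = -13.6057 × 4² / 5² = -13.6057 × 16 / 25 = -8.707648 eV

Since -17.770710 eV < -8.707648 eV,
O⁷⁺ at n = 7 is more tightly bound (requires more energy to ionize).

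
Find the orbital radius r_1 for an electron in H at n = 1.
0.05292 nm (or 0.52918 Å)

The Bohr radius formula is:
r_n = n² a₀ / Z

where a₀ = 0.05291772 nm is the Bohr radius.

For H (Z = 1) at n = 1:
r_1 = 1² × 0.05291772 nm / 1
r_1 = 1 × 0.05291772 nm / 1
r_1 = 0.052918 nm / 1
r_1 = 0.05292 nm

The electron orbits at approximately 0.05292 nm from the nucleus.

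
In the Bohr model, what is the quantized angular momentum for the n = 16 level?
1.69e-33 J·s (or 16ℏ)

In the Bohr model, angular momentum is quantized:
L = nℏ

where ℏ = h/(2π) = 1.0546e-34 J·s

For n = 16:
L = 16 × 1.0546e-34 J·s
L = 1.69e-33 J·s

This can also be written as L = 16ℏ.
The angular momentum is an integer multiple of the reduced Planck constant.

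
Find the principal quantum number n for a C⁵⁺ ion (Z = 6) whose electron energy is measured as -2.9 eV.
n = 13

The exact energy levels follow E_n = -13.6057 Z² / n² eV with Z = 6.

The measured value (-2.9 eV) is reported to only 2 significant figures, so we must test candidate n values and see which one matches to that precision.

Candidate energies:
  n = 11:  E = -13.6057 × 6² / 11² = -4.04798 eV
  n = 12:  E = -13.6057 × 6² / 12² = -3.40143 eV
  n = 13:  E = -13.6057 × 6² / 13² = -2.89826 eV  ← matches
  n = 14:  E = -13.6057 × 6² / 14² = -2.49901 eV
  n = 15:  E = -13.6057 × 6² / 15² = -2.17691 eV

Checking against the measurement of -2.9 eV (2 sig figs), only n = 13 agrees:
E_13 = -2.89826 eV, which rounds to -2.9 eV ✓

Therefore n = 13.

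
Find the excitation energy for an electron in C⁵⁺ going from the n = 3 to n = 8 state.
46.77 eV

The energy levels of a hydrogen-like atom are E_n = -13.6057 Z² eV / n².

Energy at n = 3: E_3 = -13.6057 × 6² / 3² = -54.42280 eV
Energy at n = 8: E_8 = -13.6057 × 6² / 8² = -7.65321 eV

The excitation energy is the difference:
ΔE = E_8 - E_3
ΔE = -7.65321 - (-54.42280)
ΔE = 46.77 eV

Since this is positive, energy must be absorbed (photon absorption).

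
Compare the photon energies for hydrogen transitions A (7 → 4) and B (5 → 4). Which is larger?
7 → 4

Calculate the energy for each transition:

Transition 7 → 4:
ΔE₁ = |E_4 - E_7| = |-13.6057/4² - (-13.6057/7²)|
ΔE₁ = |-0.850356250 - (-0.277667347)| = 0.572689 eV

Transition 5 → 4:
ΔE₂ = |E_4 - E_5| = |-13.6057/4² - (-13.6057/5²)|
ΔE₂ = |-0.850356250 - (-0.544228000)| = 0.306128 eV

Since 0.572689 eV > 0.306128 eV, the transition 7 → 4 emits the more energetic photon.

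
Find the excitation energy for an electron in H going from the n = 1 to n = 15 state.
13.5452 eV

The energy levels of a hydrogen-like atom are E_n = -13.6057 eV / n².

Energy at n = 1: E_1 = -13.6057 / 1² = -13.6057000 eV
Energy at n = 15: E_15 = -13.6057 / 15² = -0.0604698 eV

The excitation energy is the difference:
ΔE = E_15 - E_1
ΔE = -0.0604698 - (-13.6057000)
ΔE = 13.5452 eV

Since this is positive, energy must be absorbed (photon absorption).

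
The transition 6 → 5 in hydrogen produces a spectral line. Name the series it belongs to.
Pfund series

The spectral series in hydrogen are named based on the final (lower) energy level:
- Lyman series: n_final = 1 (ultraviolet)
- Balmer series: n_final = 2 (visible/near-UV)
- Paschen series: n_final = 3 (infrared)
- Brackett series: n_final = 4 (infrared)
- Pfund series: n_final = 5 (far infrared)

Since this transition ends at n = 5, it belongs to the Pfund series.

For reference, this 6 → 5 line has photon energy
ΔE = 13.6057 eV × (1/5² - 1/6²) = 0.16629189 eV,
corresponding to wavelength λ = hc/ΔE = 1239.84 eV·nm / 0.16629189 eV = 7455.81 nm in the far infrared region.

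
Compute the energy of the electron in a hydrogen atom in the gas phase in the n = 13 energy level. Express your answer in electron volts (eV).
-0.080507 eV

The energy levels of a hydrogen-like atom are given by:
E_n = -13.6057 eV / n²

For n = 13:
E_13 = -13.6057 eV / 13²
E_13 = -13.6057 eV / 169
E_13 = -0.080507 eV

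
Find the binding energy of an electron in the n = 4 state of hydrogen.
0.85 eV

The ionization energy is the energy needed to remove the electron completely (n → ∞).

For hydrogen, E_n = -13.6057 eV / n².

At n = 4: E_4 = -13.6057 / 4² = -0.85036 eV
At n = ∞: E_∞ = 0 eV

Ionization energy = E_∞ - E_4 = 0 - (-0.85036) = 0.85036 eV
Ionization energy ≈ 0.85 eV

This is also called the binding energy of the electron in state n = 4.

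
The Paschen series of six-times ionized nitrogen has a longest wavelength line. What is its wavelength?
38.26 nm

The longest wavelength corresponds to the smallest energy transition in the series.
The Paschen series has all transitions ending at n_f = 3.

For N⁶⁺ (Z = 7), the first line (α-line) is the jump from n = 4 to n = 3:
E_4 = -13.6057 × 7² / 4² = -41.6675 eV
E_3 = -13.6057 × 7² / 3² = -74.0755 eV
ΔE = E_4 - E_3 = 32.4080 eV

λ = hc/E = 1239.84 eV·nm / 32.4080 eV
λ = 38.26 nm

This is the α-line of the Paschen series in N⁶⁺.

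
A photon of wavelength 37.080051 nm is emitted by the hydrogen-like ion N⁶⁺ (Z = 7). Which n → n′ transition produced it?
n = 9 → n = 4

First, find the photon energy from the wavelength (hc = 1239.84 eV·nm):
E = hc/λ = 1239.84 eV·nm / 37.080051 nm = 33.436847 eV

The energy levels of N⁶⁺ satisfy E_n = -13.6057 × 7² / n² eV, so an emission n_i → n_f releases
ΔE = 13.6057 × 7² × (1/n_f² − 1/n_i²) eV.

Setting ΔE equal to the photon energy:
1/n_f² − 1/n_i² = 33.436847 / (13.6057 × 7²) = 0.050154320

Since 1/n_i² must be positive, we need 1/n_f² > 0.050154320, i.e. n_f ≤ 4. For each allowed n_f, solve n_i = (1/n_f² − 0.050154320)^(−1/2) and check whether it is a whole number:
  n_f = 1: 1/n_i² = 1.000000000 − 0.050154320 = 0.949845680 → n_i = 1.026  (not an integer) ✗
  n_f = 2: 1/n_i² = 0.250000000 − 0.050154320 = 0.199845680 → n_i = 2.237  (not an integer) ✗
  n_f = 3: 1/n_i² = 0.111111111 − 0.050154320 = 0.060956791 → n_i = 4.050  (not an integer) ✗
  n_f = 4: 1/n_i² = 0.062500000 − 0.050154320 = 0.012345680 → n_i = 9.000  → integer, n_i = 9 ✓

Only n_f = 4 gives an integer upper level, n_i = 9.

The transition is from n = 9 to n = 4 (emission).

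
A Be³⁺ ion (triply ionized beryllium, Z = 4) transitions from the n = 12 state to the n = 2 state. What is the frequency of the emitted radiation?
1.279e+16 Hz

First, find the transition energy:
E_12 = -13.6057 × 4² / 12² = -1.511744 eV
E_2 = -13.6057 × 4² / 2² = -54.422800 eV
|ΔE| = |E_2 - E_12| = 52.911056 eV

Convert to Joules: E = 52.911056 eV × (1.602177 × 10⁻¹⁹ J/eV) = 8.47729e-18 J

Using E = hf:
f = E/h = 8.47729e-18 J / (6.62607 × 10⁻³⁴ J·s)
f = 1.279e+16 Hz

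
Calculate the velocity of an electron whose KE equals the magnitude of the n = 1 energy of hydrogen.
2.1877e+06 m/s (or 0.7297% of c)

The binding energy at n = 1 for hydrogen is:
E_1 = -13.6057/1² = -13.605700 eV
|E_1| = 13.605700 eV

Convert to Joules:
KE = 13.605700 eV × (1.602177 × 10⁻¹⁹ J/eV) = 2.179874e-18 J

Using KE = ½mv²:
v = √(2·KE/m_e)
v = √(2 × 2.179874e-18 J / 9.10938 × 10⁻³¹ kg)
v = 2.1877e+06 m/s

This is approximately 0.7297% the speed of light.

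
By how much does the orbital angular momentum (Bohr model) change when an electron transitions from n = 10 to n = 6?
4.22e-34 J·s (or 4ℏ)

In the Bohr model, L_n = nℏ where ℏ = 1.0546e-34 J·s.

L_10 = 10ℏ = 1.0546e-33 J·s
L_6 = 6ℏ = 6.3276e-34 J·s

ΔL = L_10 - L_6 = (10 - 6)ℏ = 4ℏ
ΔL = 4 × 1.0546e-34 J·s = 4.22e-34 J·s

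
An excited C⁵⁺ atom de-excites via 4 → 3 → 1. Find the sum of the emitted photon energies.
459.19 eV

The energy levels of C⁵⁺ are E_n = -13.6057 × 6² / n² eV.

First transition (4 → 3):
ΔE₁ = |E_3 - E_4|
ΔE₁ = |-54.42280000 - (-30.61282500)| = 23.80998 eV

Second transition (3 → 1):
ΔE₂ = |E_1 - E_3|
ΔE₂ = |-489.80520000 - (-54.42280000)| = 435.38240 eV

Total energy released:
E_total = ΔE₁ + ΔE₂ = 23.80998 + 435.38240 = 459.19 eV

Note: This equals the direct transition 4 → 1: 459.19 eV ✓
Energy is conserved regardless of the path taken.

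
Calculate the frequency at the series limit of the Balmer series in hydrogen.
8.225e+14 Hz

The series limit corresponds to the transition from n = ∞ to n = 2.
This is the highest energy (shortest wavelength) transition in the Balmer series.

E_∞ = 0 eV
E_2 = -13.6057 / 2² = -3.4014250 eV

Energy at series limit:
ΔE = E_∞ - E_2 = 0 - (-3.4014250) = 3.4014250 eV
E = 3.4014250 eV × (1.602177 × 10⁻¹⁹ J/eV) = 5.44968e-19 J
f = E/h = 5.44968e-19 J / (6.62607 × 10⁻³⁴ J·s) = 8.225e+14 Hz

This energy equals the ionization energy from the n = 2 state of hydrogen.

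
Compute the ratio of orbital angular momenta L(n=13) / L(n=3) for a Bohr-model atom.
4.33

In the Bohr model, L_n = nℏ, so the ratio is purely the ratio of quantum numbers:

L_13/L_3 = 13ℏ / 3ℏ = 13/3 = 4.33

The angular momentum scales linearly with n.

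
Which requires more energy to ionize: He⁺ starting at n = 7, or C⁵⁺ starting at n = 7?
C⁵⁺ at n = 7 (E = -9.9960 eV)

Using E_n = -13.6057 Z² / n² eV:

He⁺ (Z = 2) at n = 7:
E = -13.6057 × 2² / 7² = -13.6057 × 4 / 49 = -1.1106694 eV

C⁵⁺ (Z = 6) at n = 7:
E = -13.6057 × 6² / 7² = -13.6057 × 36 / 49 = -9.9960245 eV

Since -9.9960245 eV < -1.1106694 eV,
C⁵⁺ at n = 7 is more tightly bound (requires more energy to ionize).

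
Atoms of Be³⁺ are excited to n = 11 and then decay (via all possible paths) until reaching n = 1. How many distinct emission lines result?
55

The electron can occupy levels n = 1, 2, ..., 11 during de-excitation — that is m = 11 - 1 + 1 = 11 distinct levels.

The number of distinct spectral lines equals the number of ways to choose 2 of these m levels (each pair gives one possible emission transition):

Number of lines = m(m-1)/2 = 11×10/2 = 55

These correspond to all possible transitions between the 11 levels:
11 → 10, 11 → 9, 11 → 8, 11 → 7, 11 → 6, 11 → 5, 11 → 4, 11 → 3...

Each transition produces a photon with a unique energy (and thus wavelength). This count does not depend on Z.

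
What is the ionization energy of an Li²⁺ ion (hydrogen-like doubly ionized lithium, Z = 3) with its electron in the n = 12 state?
0.85 eV

The ionization energy is the energy needed to remove the electron completely (n → ∞).

For a hydrogen-like ion with Z = 3, E_n = -13.6057 Z² / n² eV.

At n = 12: E_12 = -13.6057 × 3² / 12² = -0.85036 eV
At n = ∞: E_∞ = 0 eV

Ionization energy = E_∞ - E_12 = 0 - (-0.85036) = 0.85036 eV
Ionization energy ≈ 0.85 eV

This is also called the binding energy of the electron in state n = 12.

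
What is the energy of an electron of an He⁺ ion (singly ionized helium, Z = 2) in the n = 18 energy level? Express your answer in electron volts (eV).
-0.168 eV

The energy levels of a hydrogen-like atom are given by:
E_n = -13.6057 Z² / n² eV  (with Z = 2 for He⁺)

For n = 18:
E_18 = -13.6057 × 2² / 18²
E_18 = -13.6057 × 4 / 324
E_18 = -0.168 eV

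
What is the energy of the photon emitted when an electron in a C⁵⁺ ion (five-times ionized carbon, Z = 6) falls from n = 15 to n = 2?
120.274388 eV

The energy levels are E_n = -13.6057 Z² eV / n².

Energy at n = 15: E_15 = -13.6057 × 6² / 15² = -2.176912000 eV
Energy at n = 2: E_2 = -13.6057 × 6² / 2² = -122.451300000 eV

For emission (electron falling to lower state), the photon energy is:
E_photon = E_15 - E_2 = |-2.176912000 - (-122.451300000)|
E_photon = 120.274388 eV

This energy is carried away by the emitted photon.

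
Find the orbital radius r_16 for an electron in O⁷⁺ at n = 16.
1.6934 nm (or 16.9337 Å)

The Bohr radius formula is:
r_n = n² a₀ / Z

where a₀ = 0.0529177 nm is the Bohr radius.

For O⁷⁺ (Z = 8) at n = 16:
r_16 = 16² × 0.0529177 nm / 8
r_16 = 256 × 0.0529177 nm / 8
r_16 = 13.54693 nm / 8
r_16 = 1.6934 nm

The electron orbits at approximately 1.6934 nm from the nucleus.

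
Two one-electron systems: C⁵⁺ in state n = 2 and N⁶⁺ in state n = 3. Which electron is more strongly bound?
C⁵⁺ at n = 2 (E = -122.45 eV)

Using E_n = -13.6057 Z² / n² eV:

C⁵⁺ (Z = 6) at n = 2:
E = -13.6057 × 6² / 2² = -13.6057 × 36 / 4 = -122.45130 eV

N⁶⁺ (Z = 7) at n = 3:
E = -13.6057 × 7² / 3² = -13.6057 × 49 / 9 = -74.07548 eV

Since -122.45130 eV < -74.07548 eV,
C⁵⁺ at n = 2 is more tightly bound (requires more energy to ionize).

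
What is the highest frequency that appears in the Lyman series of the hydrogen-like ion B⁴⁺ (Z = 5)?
8.2246e+16 Hz

The series limit corresponds to the transition from n = ∞ to n = 1.
This is the highest energy (shortest wavelength) transition in the Lyman series.

E_∞ = 0 eV
E_1 = -13.6057 × 5² / 1² = -340.14250 eV

Energy at series limit:
ΔE = E_∞ - E_1 = 0 - (-340.14250) = 340.14250 eV
E = 340.14250 eV × (1.602177 × 10⁻¹⁹ J/eV) = 5.449685e-17 J
f = E/h = 5.449685e-17 J / (6.62607 × 10⁻³⁴ J·s) = 8.2246e+16 Hz

This energy equals the ionization energy from the n = 1 state of B⁴⁺.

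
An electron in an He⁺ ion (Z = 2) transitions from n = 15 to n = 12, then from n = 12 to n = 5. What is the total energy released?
1.93503 eV

The energy levels of He⁺ are E_n = -13.6057 × 2² / n² eV.

First transition (15 → 12):
ΔE₁ = |E_12 - E_15|
ΔE₁ = |-0.37793611111 - (-0.24187911111)| = 0.13605700 eV

Second transition (12 → 5):
ΔE₂ = |E_5 - E_12|
ΔE₂ = |-2.17691200000 - (-0.37793611111)| = 1.79897589 eV

Total energy released:
E_total = ΔE₁ + ΔE₂ = 0.13605700 + 1.79897589 = 1.93503 eV

Note: This equals the direct transition 15 → 5: 1.93503 eV ✓
Energy is conserved regardless of the path taken.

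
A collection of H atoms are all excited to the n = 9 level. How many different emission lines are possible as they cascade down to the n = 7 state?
3

The electron can occupy levels n = 7, 8, ..., 9 during de-excitation — that is m = 9 - 7 + 1 = 3 distinct levels.

The number of distinct spectral lines equals the number of ways to choose 2 of these m levels (each pair gives one possible emission transition):

Number of lines = m(m-1)/2 = 3×2/2 = 3

These correspond to all possible transitions between the 3 levels:
9 → 8, 9 → 7, 8 → 7

Each transition produces a photon with a unique energy (and thus wavelength). This count does not depend on Z.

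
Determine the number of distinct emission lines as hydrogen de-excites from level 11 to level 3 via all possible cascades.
36

The electron can occupy levels n = 3, 4, ..., 11 during de-excitation — that is m = 11 - 3 + 1 = 9 distinct levels.

The number of distinct spectral lines equals the number of ways to choose 2 of these m levels (each pair gives one possible emission transition):

Number of lines = m(m-1)/2 = 9×8/2 = 36

These correspond to all possible transitions between the 9 levels:
11 → 10, 11 → 9, 11 → 8, 11 → 7, 11 → 6, 11 → 5, 11 → 4, 11 → 3...

Each transition produces a photon with a unique energy (and thus wavelength). This count does not depend on Z.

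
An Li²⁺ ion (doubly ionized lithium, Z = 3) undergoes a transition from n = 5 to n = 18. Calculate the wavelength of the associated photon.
274.293852 nm

First, find the transition energy using E_n = -13.6057 Z² / n² eV:
E_5 = -13.6057 × 3² / 5² = -4.8980520000 eV
E_18 = -13.6057 × 3² / 18² = -0.3779361111 eV

Photon energy: |ΔE| = |E_18 - E_5| = 4.5201158889 eV

Convert to wavelength using E = hc/λ with hc = 1239.84 eV·nm:
λ = hc/E = 1239.84 eV·nm / 4.5201158889 eV
λ = 274.293852 nm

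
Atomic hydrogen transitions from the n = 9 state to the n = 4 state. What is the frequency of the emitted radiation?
1.6500e+14 Hz

First, find the transition energy:
E_9 = -13.6057 / 9² = -0.16797160 eV
E_4 = -13.6057 / 4² = -0.85035625 eV
|ΔE| = |E_4 - E_9| = 0.68238465 eV

Convert to Joules: E = 0.68238465 eV × (1.602177 × 10⁻¹⁹ J/eV) = 1.093301e-19 J

Using E = hf:
f = E/h = 1.093301e-19 J / (6.62607 × 10⁻³⁴ J·s)
f = 1.6500e+14 Hz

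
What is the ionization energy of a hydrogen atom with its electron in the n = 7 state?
0.27767 eV

The ionization energy is the energy needed to remove the electron completely (n → ∞).

For hydrogen, E_n = -13.6057 eV / n².

At n = 7: E_7 = -13.6057 / 7² = -0.27766735 eV
At n = ∞: E_∞ = 0 eV

Ionization energy = E_∞ - E_7 = 0 - (-0.27766735) = 0.27766735 eV
Ionization energy ≈ 0.27767 eV

This is also called the binding energy of the electron in state n = 7.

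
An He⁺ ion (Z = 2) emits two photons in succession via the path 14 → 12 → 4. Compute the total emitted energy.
3.12376 eV

The energy levels of He⁺ are E_n = -13.6057 × 2² / n² eV.

First transition (14 → 12):
ΔE₁ = |E_12 - E_14|
ΔE₁ = |-0.37793611111 - (-0.27766734694)| = 0.10026876 eV

Second transition (12 → 4):
ΔE₂ = |E_4 - E_12|
ΔE₂ = |-3.40142500000 - (-0.37793611111)| = 3.02348889 eV

Total energy released:
E_total = ΔE₁ + ΔE₂ = 0.10026876 + 3.02348889 = 3.12376 eV

Note: This equals the direct transition 14 → 4: 3.12376 eV ✓
Energy is conserved regardless of the path taken.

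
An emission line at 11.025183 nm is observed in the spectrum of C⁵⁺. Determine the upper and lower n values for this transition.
n = 7 → n = 2

First, find the photon energy from the wavelength (hc = 1239.84 eV·nm):
E = hc/λ = 1239.84 eV·nm / 11.025183 nm = 112.45528 eV

The energy levels of C⁵⁺ satisfy E_n = -13.6057 × 6² / n² eV, so an emission n_i → n_f releases
ΔE = 13.6057 × 6² × (1/n_f² − 1/n_i²) eV.

Setting ΔE equal to the photon energy:
1/n_f² − 1/n_i² = 112.45528 / (13.6057 × 6²) = 0.22959185

Since 1/n_i² must be positive, we need 1/n_f² > 0.22959185, i.e. n_f ≤ 2. For each allowed n_f, solve n_i = (1/n_f² − 0.22959185)^(−1/2) and check whether it is a whole number:
  n_f = 1: 1/n_i² = 1.00000000 − 0.22959185 = 0.77040815 → n_i = 1.139  (not an integer) ✗
  n_f = 2: 1/n_i² = 0.25000000 − 0.22959185 = 0.02040815 → n_i = 7.000  → integer, n_i = 7 ✓

Only n_f = 2 gives an integer upper level, n_i = 7.

The transition is from n = 7 to n = 2 (emission).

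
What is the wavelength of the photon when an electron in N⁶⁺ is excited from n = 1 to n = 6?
1.91 nm

First, find the transition energy using E_n = -13.6057 Z² / n² eV:
E_1 = -13.6057 × 7² / 1² = -666.6793 eV
E_6 = -13.6057 × 7² / 6² = -18.5189 eV

Photon energy: |ΔE| = |E_6 - E_1| = 648.1604 eV

Convert to wavelength using E = hc/λ with hc = 1239.84 eV·nm:
λ = hc/E = 1239.84 eV·nm / 648.1604 eV
λ = 1.91 nm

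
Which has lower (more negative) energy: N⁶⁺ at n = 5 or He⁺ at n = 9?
N⁶⁺ at n = 5 (E = -26.667172 eV)

Using E_n = -13.6057 Z² / n² eV:

N⁶⁺ (Z = 7) at n = 5:
E = -13.6057 × 7² / 5² = -13.6057 × 49 / 25 = -26.667172000 eV

He⁺ (Z = 2) at n = 9:
E = -13.6057 × 2² / 9² = -13.6057 × 4 / 81 = -0.671886420 eV

Since -26.667172000 eV < -0.671886420 eV,
N⁶⁺ at n = 5 is more tightly bound (requires more energy to ionize).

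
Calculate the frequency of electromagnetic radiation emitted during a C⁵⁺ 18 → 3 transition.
1.279e+16 Hz

First, find the transition energy:
E_18 = -13.6057 × 6² / 18² = -1.51174444 eV
E_3 = -13.6057 × 6² / 3² = -54.42280000 eV
|ΔE| = |E_3 - E_18| = 52.91105556 eV

Convert to Joules: E = 52.91105556 eV × (1.602177 × 10⁻¹⁹ J/eV) = 8.47729e-18 J

Using E = hf:
f = E/h = 8.47729e-18 J / (6.62607 × 10⁻³⁴ J·s)
f = 1.279e+16 Hz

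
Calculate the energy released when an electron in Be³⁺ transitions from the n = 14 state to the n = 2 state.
53.312 eV

The energy levels are E_n = -13.6057 Z² eV / n².

Energy at n = 14: E_14 = -13.6057 × 4² / 14² = -1.110669 eV
Energy at n = 2: E_2 = -13.6057 × 4² / 2² = -54.422800 eV

For emission (electron falling to lower state), the photon energy is:
E_photon = E_14 - E_2 = |-1.110669 - (-54.422800)|
E_photon = 53.312 eV

This energy is carried away by the emitted photon.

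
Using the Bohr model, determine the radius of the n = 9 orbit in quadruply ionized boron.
0.85727 nm (or 8.57267 Å)

The Bohr radius formula is:
r_n = n² a₀ / Z

where a₀ = 0.05291772 nm is the Bohr radius.

For B⁴⁺ (Z = 5) at n = 9:
r_9 = 9² × 0.05291772 nm / 5
r_9 = 81 × 0.05291772 nm / 5
r_9 = 4.286335 nm / 5
r_9 = 0.85727 nm

The electron orbits at approximately 0.85727 nm from the nucleus.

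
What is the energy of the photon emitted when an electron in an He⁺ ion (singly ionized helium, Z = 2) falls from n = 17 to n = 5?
1.989 eV

The energy levels are E_n = -13.6057 Z² eV / n².

Energy at n = 17: E_17 = -13.6057 × 2² / 17² = -0.188314 eV
Energy at n = 5: E_5 = -13.6057 × 2² / 5² = -2.176912 eV

For emission (electron falling to lower state), the photon energy is:
E_photon = E_17 - E_5 = |-0.188314 - (-2.176912)|
E_photon = 1.989 eV

This energy is carried away by the emitted photon.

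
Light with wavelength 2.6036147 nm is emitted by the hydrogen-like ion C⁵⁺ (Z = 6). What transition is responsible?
n = 6 → n = 1

First, find the photon energy from the wavelength (hc = 1239.84 eV·nm):
E = hc/λ = 1239.84 eV·nm / 2.6036147 nm = 476.19949 eV

The energy levels of C⁵⁺ satisfy E_n = -13.6057 × 6² / n² eV, so an emission n_i → n_f releases
ΔE = 13.6057 × 6² × (1/n_f² − 1/n_i²) eV.

Setting ΔE equal to the photon energy:
1/n_f² − 1/n_i² = 476.19949 / (13.6057 × 6²) = 0.97222220

Since 1/n_i² must be positive, we need 1/n_f² > 0.97222220, i.e. n_f ≤ 1. For each allowed n_f, solve n_i = (1/n_f² − 0.97222220)^(−1/2) and check whether it is a whole number:
  n_f = 1: 1/n_i² = 1.00000000 − 0.97222220 = 0.02777780 → n_i = 6.000  → integer, n_i = 6 ✓

Only n_f = 1 gives an integer upper level, n_i = 6.

The transition is from n = 6 to n = 1 (emission).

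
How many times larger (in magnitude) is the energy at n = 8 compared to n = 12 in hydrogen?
2.250000

Using E_n = -13.6057 Z² / n² eV with Z = 1:

E_8 = -13.6057 / 8² = -13.6057 / 64 = -0.212589062500 eV
E_12 = -13.6057 / 12² = -13.6057 / 144 = -0.094484027778 eV

The ratio is:
E_8/E_12 = (-0.212589062500) / (-0.094484027778)
E_8/E_12 = (-13.6057/64) / (-13.6057/144)
E_8/E_12 = 144/64
E_8/E_12 = 2.250000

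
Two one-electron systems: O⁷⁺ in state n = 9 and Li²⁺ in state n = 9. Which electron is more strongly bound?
O⁷⁺ at n = 9 (E = -10.75 eV)

Using E_n = -13.6057 Z² / n² eV:

O⁷⁺ (Z = 8) at n = 9:
E = -13.6057 × 8² / 9² = -13.6057 × 64 / 81 = -10.75018 eV

Li²⁺ (Z = 3) at n = 9:
E = -13.6057 × 3² / 9² = -13.6057 × 9 / 81 = -1.51174 eV

Since -10.75018 eV < -1.51174 eV,
O⁷⁺ at n = 9 is more tightly bound (requires more energy to ionize).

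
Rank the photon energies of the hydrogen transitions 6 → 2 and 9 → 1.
9 → 1

Calculate the energy for each transition:

Transition 6 → 2:
ΔE₁ = |E_2 - E_6| = |-13.6057/2² - (-13.6057/6²)|
ΔE₁ = |-3.401425000000 - (-0.377936111111)| = 3.023488889 eV

Transition 9 → 1:
ΔE₂ = |E_1 - E_9| = |-13.6057/1² - (-13.6057/9²)|
ΔE₂ = |-13.605700000000 - (-0.167971604938)| = 13.437728395 eV

Since 13.437728395 eV > 3.023488889 eV, the transition 9 → 1 emits the more energetic photon.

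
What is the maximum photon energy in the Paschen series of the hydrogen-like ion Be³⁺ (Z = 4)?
24.18791 eV

The series limit corresponds to the transition from n = ∞ to n = 3.
This is the highest energy (shortest wavelength) transition in the Paschen series.

E_∞ = 0 eV
E_3 = -13.6057 × 4² / 3² = -24.18791 eV

Energy at series limit:
ΔE = E_∞ - E_3 = 0 - (-24.18791) = 24.18791 eV

This energy equals the ionization energy from the n = 3 state of Be³⁺.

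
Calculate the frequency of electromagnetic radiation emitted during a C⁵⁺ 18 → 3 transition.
1.28e+16 Hz

First, find the transition energy:
E_18 = -13.6057 × 6² / 18² = -1.511744 eV
E_3 = -13.6057 × 6² / 3² = -54.422800 eV
|ΔE| = |E_3 - E_18| = 52.911056 eV

Convert to Joules: E = 52.911056 eV × (1.602177 × 10⁻¹⁹ J/eV) = 8.4773e-18 J

Using E = hf:
f = E/h = 8.4773e-18 J / (6.62607 × 10⁻³⁴ J·s)
f = 1.28e+16 Hz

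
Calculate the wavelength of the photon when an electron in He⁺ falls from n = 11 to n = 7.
1876.00 nm

First, find the transition energy using E_n = -13.6057 Z² / n² eV:
E_11 = -13.6057 × 2² / 11² = -0.44977521 eV
E_7 = -13.6057 × 2² / 7² = -1.11066939 eV

Photon energy: |ΔE| = |E_7 - E_11| = 0.66089418 eV

Convert to wavelength using E = hc/λ with hc = 1239.84 eV·nm:
λ = hc/E = 1239.84 eV·nm / 0.66089418 eV
λ = 1876.00 nm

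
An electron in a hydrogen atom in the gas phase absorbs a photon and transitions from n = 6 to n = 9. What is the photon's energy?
0.210 eV

The energy levels of a hydrogen-like atom are E_n = -13.6057 eV / n².

Energy at n = 6: E_6 = -13.6057 / 6² = -0.377936 eV
Energy at n = 9: E_9 = -13.6057 / 9² = -0.167972 eV

The excitation energy is the difference:
ΔE = E_9 - E_6
ΔE = -0.167972 - (-0.377936)
ΔE = 0.210 eV

Since this is positive, energy must be absorbed (photon absorption).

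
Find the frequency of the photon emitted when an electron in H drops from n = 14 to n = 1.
3.273e+15 Hz

First, find the transition energy:
E_14 = -13.6057 / 14² = -0.06941684 eV
E_1 = -13.6057 / 1² = -13.60570000 eV
|ΔE| = |E_1 - E_14| = 13.53628316 eV

Convert to Joules: E = 13.53628316 eV × (1.602177 × 10⁻¹⁹ J/eV) = 2.16875e-18 J

Using E = hf:
f = E/h = 2.16875e-18 J / (6.62607 × 10⁻³⁴ J·s)
f = 3.273e+15 Hz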